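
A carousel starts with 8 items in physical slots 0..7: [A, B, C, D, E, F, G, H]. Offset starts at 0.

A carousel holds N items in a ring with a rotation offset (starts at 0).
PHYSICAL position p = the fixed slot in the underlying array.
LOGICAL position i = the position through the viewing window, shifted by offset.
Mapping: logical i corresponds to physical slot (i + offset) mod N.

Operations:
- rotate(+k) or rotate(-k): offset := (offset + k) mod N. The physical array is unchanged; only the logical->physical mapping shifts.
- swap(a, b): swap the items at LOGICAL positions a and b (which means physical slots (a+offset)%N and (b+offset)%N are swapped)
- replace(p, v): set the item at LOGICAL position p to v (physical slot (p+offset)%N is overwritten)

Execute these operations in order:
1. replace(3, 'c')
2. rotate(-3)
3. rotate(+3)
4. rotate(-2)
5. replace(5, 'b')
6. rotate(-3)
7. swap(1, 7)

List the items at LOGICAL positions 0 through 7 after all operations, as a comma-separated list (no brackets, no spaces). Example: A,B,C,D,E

After op 1 (replace(3, 'c')): offset=0, physical=[A,B,C,c,E,F,G,H], logical=[A,B,C,c,E,F,G,H]
After op 2 (rotate(-3)): offset=5, physical=[A,B,C,c,E,F,G,H], logical=[F,G,H,A,B,C,c,E]
After op 3 (rotate(+3)): offset=0, physical=[A,B,C,c,E,F,G,H], logical=[A,B,C,c,E,F,G,H]
After op 4 (rotate(-2)): offset=6, physical=[A,B,C,c,E,F,G,H], logical=[G,H,A,B,C,c,E,F]
After op 5 (replace(5, 'b')): offset=6, physical=[A,B,C,b,E,F,G,H], logical=[G,H,A,B,C,b,E,F]
After op 6 (rotate(-3)): offset=3, physical=[A,B,C,b,E,F,G,H], logical=[b,E,F,G,H,A,B,C]
After op 7 (swap(1, 7)): offset=3, physical=[A,B,E,b,C,F,G,H], logical=[b,C,F,G,H,A,B,E]

Answer: b,C,F,G,H,A,B,E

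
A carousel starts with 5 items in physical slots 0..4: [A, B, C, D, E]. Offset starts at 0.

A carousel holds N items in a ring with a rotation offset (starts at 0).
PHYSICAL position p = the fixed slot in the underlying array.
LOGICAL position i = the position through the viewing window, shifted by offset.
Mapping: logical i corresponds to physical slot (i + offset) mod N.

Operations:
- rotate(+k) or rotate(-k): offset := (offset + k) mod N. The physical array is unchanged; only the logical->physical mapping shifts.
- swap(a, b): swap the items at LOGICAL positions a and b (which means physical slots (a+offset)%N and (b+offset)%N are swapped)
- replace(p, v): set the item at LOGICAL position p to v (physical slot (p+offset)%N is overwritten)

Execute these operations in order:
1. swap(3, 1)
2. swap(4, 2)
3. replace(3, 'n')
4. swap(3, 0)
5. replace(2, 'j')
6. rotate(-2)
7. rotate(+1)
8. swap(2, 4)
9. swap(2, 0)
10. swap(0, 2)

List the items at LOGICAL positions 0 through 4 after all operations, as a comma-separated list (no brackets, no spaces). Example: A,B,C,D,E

Answer: C,n,A,j,D

Derivation:
After op 1 (swap(3, 1)): offset=0, physical=[A,D,C,B,E], logical=[A,D,C,B,E]
After op 2 (swap(4, 2)): offset=0, physical=[A,D,E,B,C], logical=[A,D,E,B,C]
After op 3 (replace(3, 'n')): offset=0, physical=[A,D,E,n,C], logical=[A,D,E,n,C]
After op 4 (swap(3, 0)): offset=0, physical=[n,D,E,A,C], logical=[n,D,E,A,C]
After op 5 (replace(2, 'j')): offset=0, physical=[n,D,j,A,C], logical=[n,D,j,A,C]
After op 6 (rotate(-2)): offset=3, physical=[n,D,j,A,C], logical=[A,C,n,D,j]
After op 7 (rotate(+1)): offset=4, physical=[n,D,j,A,C], logical=[C,n,D,j,A]
After op 8 (swap(2, 4)): offset=4, physical=[n,A,j,D,C], logical=[C,n,A,j,D]
After op 9 (swap(2, 0)): offset=4, physical=[n,C,j,D,A], logical=[A,n,C,j,D]
After op 10 (swap(0, 2)): offset=4, physical=[n,A,j,D,C], logical=[C,n,A,j,D]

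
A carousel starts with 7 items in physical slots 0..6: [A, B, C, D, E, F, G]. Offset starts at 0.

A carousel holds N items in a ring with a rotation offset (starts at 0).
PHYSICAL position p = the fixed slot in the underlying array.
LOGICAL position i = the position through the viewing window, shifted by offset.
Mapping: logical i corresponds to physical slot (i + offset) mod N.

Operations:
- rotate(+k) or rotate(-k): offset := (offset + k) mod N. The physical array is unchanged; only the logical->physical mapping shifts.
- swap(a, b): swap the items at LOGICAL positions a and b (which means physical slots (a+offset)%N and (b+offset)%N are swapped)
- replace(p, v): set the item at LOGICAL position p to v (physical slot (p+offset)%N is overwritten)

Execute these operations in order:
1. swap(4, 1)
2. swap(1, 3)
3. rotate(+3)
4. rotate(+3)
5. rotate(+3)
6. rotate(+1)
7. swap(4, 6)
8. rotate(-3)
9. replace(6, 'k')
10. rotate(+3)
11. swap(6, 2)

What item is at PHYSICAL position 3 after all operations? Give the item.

After op 1 (swap(4, 1)): offset=0, physical=[A,E,C,D,B,F,G], logical=[A,E,C,D,B,F,G]
After op 2 (swap(1, 3)): offset=0, physical=[A,D,C,E,B,F,G], logical=[A,D,C,E,B,F,G]
After op 3 (rotate(+3)): offset=3, physical=[A,D,C,E,B,F,G], logical=[E,B,F,G,A,D,C]
After op 4 (rotate(+3)): offset=6, physical=[A,D,C,E,B,F,G], logical=[G,A,D,C,E,B,F]
After op 5 (rotate(+3)): offset=2, physical=[A,D,C,E,B,F,G], logical=[C,E,B,F,G,A,D]
After op 6 (rotate(+1)): offset=3, physical=[A,D,C,E,B,F,G], logical=[E,B,F,G,A,D,C]
After op 7 (swap(4, 6)): offset=3, physical=[C,D,A,E,B,F,G], logical=[E,B,F,G,C,D,A]
After op 8 (rotate(-3)): offset=0, physical=[C,D,A,E,B,F,G], logical=[C,D,A,E,B,F,G]
After op 9 (replace(6, 'k')): offset=0, physical=[C,D,A,E,B,F,k], logical=[C,D,A,E,B,F,k]
After op 10 (rotate(+3)): offset=3, physical=[C,D,A,E,B,F,k], logical=[E,B,F,k,C,D,A]
After op 11 (swap(6, 2)): offset=3, physical=[C,D,F,E,B,A,k], logical=[E,B,A,k,C,D,F]

Answer: E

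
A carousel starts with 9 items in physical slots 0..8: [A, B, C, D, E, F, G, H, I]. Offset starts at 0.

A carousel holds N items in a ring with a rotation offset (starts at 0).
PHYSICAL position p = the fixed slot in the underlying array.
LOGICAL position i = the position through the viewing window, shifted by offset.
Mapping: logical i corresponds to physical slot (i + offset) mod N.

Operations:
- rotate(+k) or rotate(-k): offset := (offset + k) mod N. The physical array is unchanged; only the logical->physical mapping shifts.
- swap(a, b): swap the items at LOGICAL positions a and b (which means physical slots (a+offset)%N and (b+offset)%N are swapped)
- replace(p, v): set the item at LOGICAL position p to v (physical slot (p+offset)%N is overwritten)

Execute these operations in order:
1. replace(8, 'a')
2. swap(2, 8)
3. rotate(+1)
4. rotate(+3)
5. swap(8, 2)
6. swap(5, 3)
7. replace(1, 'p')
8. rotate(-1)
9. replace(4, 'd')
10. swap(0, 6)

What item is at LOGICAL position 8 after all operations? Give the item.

Answer: a

Derivation:
After op 1 (replace(8, 'a')): offset=0, physical=[A,B,C,D,E,F,G,H,a], logical=[A,B,C,D,E,F,G,H,a]
After op 2 (swap(2, 8)): offset=0, physical=[A,B,a,D,E,F,G,H,C], logical=[A,B,a,D,E,F,G,H,C]
After op 3 (rotate(+1)): offset=1, physical=[A,B,a,D,E,F,G,H,C], logical=[B,a,D,E,F,G,H,C,A]
After op 4 (rotate(+3)): offset=4, physical=[A,B,a,D,E,F,G,H,C], logical=[E,F,G,H,C,A,B,a,D]
After op 5 (swap(8, 2)): offset=4, physical=[A,B,a,G,E,F,D,H,C], logical=[E,F,D,H,C,A,B,a,G]
After op 6 (swap(5, 3)): offset=4, physical=[H,B,a,G,E,F,D,A,C], logical=[E,F,D,A,C,H,B,a,G]
After op 7 (replace(1, 'p')): offset=4, physical=[H,B,a,G,E,p,D,A,C], logical=[E,p,D,A,C,H,B,a,G]
After op 8 (rotate(-1)): offset=3, physical=[H,B,a,G,E,p,D,A,C], logical=[G,E,p,D,A,C,H,B,a]
After op 9 (replace(4, 'd')): offset=3, physical=[H,B,a,G,E,p,D,d,C], logical=[G,E,p,D,d,C,H,B,a]
After op 10 (swap(0, 6)): offset=3, physical=[G,B,a,H,E,p,D,d,C], logical=[H,E,p,D,d,C,G,B,a]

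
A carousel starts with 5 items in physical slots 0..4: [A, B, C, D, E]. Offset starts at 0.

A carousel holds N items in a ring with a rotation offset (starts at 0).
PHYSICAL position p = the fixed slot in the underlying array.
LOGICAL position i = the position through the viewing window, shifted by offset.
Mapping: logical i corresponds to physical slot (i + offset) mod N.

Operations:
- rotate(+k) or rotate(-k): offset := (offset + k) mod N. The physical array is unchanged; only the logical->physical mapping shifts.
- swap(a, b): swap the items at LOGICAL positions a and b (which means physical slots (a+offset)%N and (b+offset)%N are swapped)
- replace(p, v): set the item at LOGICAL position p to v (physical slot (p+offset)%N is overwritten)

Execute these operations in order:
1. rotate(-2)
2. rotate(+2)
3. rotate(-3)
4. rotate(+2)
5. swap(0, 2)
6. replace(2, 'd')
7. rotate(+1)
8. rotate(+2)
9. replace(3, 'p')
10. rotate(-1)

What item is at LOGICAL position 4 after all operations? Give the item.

After op 1 (rotate(-2)): offset=3, physical=[A,B,C,D,E], logical=[D,E,A,B,C]
After op 2 (rotate(+2)): offset=0, physical=[A,B,C,D,E], logical=[A,B,C,D,E]
After op 3 (rotate(-3)): offset=2, physical=[A,B,C,D,E], logical=[C,D,E,A,B]
After op 4 (rotate(+2)): offset=4, physical=[A,B,C,D,E], logical=[E,A,B,C,D]
After op 5 (swap(0, 2)): offset=4, physical=[A,E,C,D,B], logical=[B,A,E,C,D]
After op 6 (replace(2, 'd')): offset=4, physical=[A,d,C,D,B], logical=[B,A,d,C,D]
After op 7 (rotate(+1)): offset=0, physical=[A,d,C,D,B], logical=[A,d,C,D,B]
After op 8 (rotate(+2)): offset=2, physical=[A,d,C,D,B], logical=[C,D,B,A,d]
After op 9 (replace(3, 'p')): offset=2, physical=[p,d,C,D,B], logical=[C,D,B,p,d]
After op 10 (rotate(-1)): offset=1, physical=[p,d,C,D,B], logical=[d,C,D,B,p]

Answer: p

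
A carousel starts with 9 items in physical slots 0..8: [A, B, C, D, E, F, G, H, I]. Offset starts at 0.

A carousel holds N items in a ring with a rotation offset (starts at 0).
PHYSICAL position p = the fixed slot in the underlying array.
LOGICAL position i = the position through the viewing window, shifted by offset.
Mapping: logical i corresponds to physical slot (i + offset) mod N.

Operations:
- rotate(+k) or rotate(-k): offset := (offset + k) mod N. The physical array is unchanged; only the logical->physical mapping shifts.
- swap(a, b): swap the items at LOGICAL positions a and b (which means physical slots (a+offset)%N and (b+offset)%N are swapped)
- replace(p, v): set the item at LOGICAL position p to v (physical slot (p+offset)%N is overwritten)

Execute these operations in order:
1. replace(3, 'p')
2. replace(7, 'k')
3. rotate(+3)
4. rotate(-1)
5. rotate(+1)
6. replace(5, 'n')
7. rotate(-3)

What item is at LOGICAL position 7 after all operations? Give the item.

Answer: k

Derivation:
After op 1 (replace(3, 'p')): offset=0, physical=[A,B,C,p,E,F,G,H,I], logical=[A,B,C,p,E,F,G,H,I]
After op 2 (replace(7, 'k')): offset=0, physical=[A,B,C,p,E,F,G,k,I], logical=[A,B,C,p,E,F,G,k,I]
After op 3 (rotate(+3)): offset=3, physical=[A,B,C,p,E,F,G,k,I], logical=[p,E,F,G,k,I,A,B,C]
After op 4 (rotate(-1)): offset=2, physical=[A,B,C,p,E,F,G,k,I], logical=[C,p,E,F,G,k,I,A,B]
After op 5 (rotate(+1)): offset=3, physical=[A,B,C,p,E,F,G,k,I], logical=[p,E,F,G,k,I,A,B,C]
After op 6 (replace(5, 'n')): offset=3, physical=[A,B,C,p,E,F,G,k,n], logical=[p,E,F,G,k,n,A,B,C]
After op 7 (rotate(-3)): offset=0, physical=[A,B,C,p,E,F,G,k,n], logical=[A,B,C,p,E,F,G,k,n]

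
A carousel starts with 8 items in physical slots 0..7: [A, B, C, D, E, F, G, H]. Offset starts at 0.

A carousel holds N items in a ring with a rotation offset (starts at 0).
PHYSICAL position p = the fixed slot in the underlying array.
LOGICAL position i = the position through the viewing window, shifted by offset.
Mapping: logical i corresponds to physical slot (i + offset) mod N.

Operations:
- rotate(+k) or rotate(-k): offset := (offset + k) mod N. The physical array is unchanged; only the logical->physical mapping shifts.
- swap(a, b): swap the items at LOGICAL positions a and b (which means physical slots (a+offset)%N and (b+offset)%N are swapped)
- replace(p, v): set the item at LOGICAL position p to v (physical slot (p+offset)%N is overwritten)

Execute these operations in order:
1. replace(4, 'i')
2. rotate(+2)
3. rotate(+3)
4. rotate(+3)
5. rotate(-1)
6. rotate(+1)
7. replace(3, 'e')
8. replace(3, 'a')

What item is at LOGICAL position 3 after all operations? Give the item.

Answer: a

Derivation:
After op 1 (replace(4, 'i')): offset=0, physical=[A,B,C,D,i,F,G,H], logical=[A,B,C,D,i,F,G,H]
After op 2 (rotate(+2)): offset=2, physical=[A,B,C,D,i,F,G,H], logical=[C,D,i,F,G,H,A,B]
After op 3 (rotate(+3)): offset=5, physical=[A,B,C,D,i,F,G,H], logical=[F,G,H,A,B,C,D,i]
After op 4 (rotate(+3)): offset=0, physical=[A,B,C,D,i,F,G,H], logical=[A,B,C,D,i,F,G,H]
After op 5 (rotate(-1)): offset=7, physical=[A,B,C,D,i,F,G,H], logical=[H,A,B,C,D,i,F,G]
After op 6 (rotate(+1)): offset=0, physical=[A,B,C,D,i,F,G,H], logical=[A,B,C,D,i,F,G,H]
After op 7 (replace(3, 'e')): offset=0, physical=[A,B,C,e,i,F,G,H], logical=[A,B,C,e,i,F,G,H]
After op 8 (replace(3, 'a')): offset=0, physical=[A,B,C,a,i,F,G,H], logical=[A,B,C,a,i,F,G,H]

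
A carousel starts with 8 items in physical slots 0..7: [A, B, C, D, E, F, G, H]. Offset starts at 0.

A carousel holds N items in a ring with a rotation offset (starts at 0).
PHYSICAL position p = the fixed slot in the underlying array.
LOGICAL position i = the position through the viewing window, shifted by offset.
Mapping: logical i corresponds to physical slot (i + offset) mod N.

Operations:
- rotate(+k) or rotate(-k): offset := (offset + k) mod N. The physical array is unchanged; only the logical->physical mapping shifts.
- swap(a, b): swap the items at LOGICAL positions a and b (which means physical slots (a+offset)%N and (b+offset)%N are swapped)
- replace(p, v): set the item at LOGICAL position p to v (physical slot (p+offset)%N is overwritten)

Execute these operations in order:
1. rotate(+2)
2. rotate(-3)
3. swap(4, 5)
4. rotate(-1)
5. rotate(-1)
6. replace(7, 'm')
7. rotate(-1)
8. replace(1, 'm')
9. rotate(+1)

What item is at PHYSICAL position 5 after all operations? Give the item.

Answer: m

Derivation:
After op 1 (rotate(+2)): offset=2, physical=[A,B,C,D,E,F,G,H], logical=[C,D,E,F,G,H,A,B]
After op 2 (rotate(-3)): offset=7, physical=[A,B,C,D,E,F,G,H], logical=[H,A,B,C,D,E,F,G]
After op 3 (swap(4, 5)): offset=7, physical=[A,B,C,E,D,F,G,H], logical=[H,A,B,C,E,D,F,G]
After op 4 (rotate(-1)): offset=6, physical=[A,B,C,E,D,F,G,H], logical=[G,H,A,B,C,E,D,F]
After op 5 (rotate(-1)): offset=5, physical=[A,B,C,E,D,F,G,H], logical=[F,G,H,A,B,C,E,D]
After op 6 (replace(7, 'm')): offset=5, physical=[A,B,C,E,m,F,G,H], logical=[F,G,H,A,B,C,E,m]
After op 7 (rotate(-1)): offset=4, physical=[A,B,C,E,m,F,G,H], logical=[m,F,G,H,A,B,C,E]
After op 8 (replace(1, 'm')): offset=4, physical=[A,B,C,E,m,m,G,H], logical=[m,m,G,H,A,B,C,E]
After op 9 (rotate(+1)): offset=5, physical=[A,B,C,E,m,m,G,H], logical=[m,G,H,A,B,C,E,m]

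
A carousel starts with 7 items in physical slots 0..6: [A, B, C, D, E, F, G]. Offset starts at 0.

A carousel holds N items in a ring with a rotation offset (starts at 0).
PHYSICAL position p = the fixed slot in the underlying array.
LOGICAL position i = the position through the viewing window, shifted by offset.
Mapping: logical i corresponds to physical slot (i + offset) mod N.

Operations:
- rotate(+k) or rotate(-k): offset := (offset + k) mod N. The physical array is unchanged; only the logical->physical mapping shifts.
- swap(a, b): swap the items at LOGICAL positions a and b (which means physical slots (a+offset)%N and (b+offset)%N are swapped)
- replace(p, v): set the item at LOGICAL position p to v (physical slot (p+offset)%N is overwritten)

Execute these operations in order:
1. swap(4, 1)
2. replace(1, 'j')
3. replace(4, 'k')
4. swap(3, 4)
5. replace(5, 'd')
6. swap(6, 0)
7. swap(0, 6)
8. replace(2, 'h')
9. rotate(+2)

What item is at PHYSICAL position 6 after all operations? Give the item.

After op 1 (swap(4, 1)): offset=0, physical=[A,E,C,D,B,F,G], logical=[A,E,C,D,B,F,G]
After op 2 (replace(1, 'j')): offset=0, physical=[A,j,C,D,B,F,G], logical=[A,j,C,D,B,F,G]
After op 3 (replace(4, 'k')): offset=0, physical=[A,j,C,D,k,F,G], logical=[A,j,C,D,k,F,G]
After op 4 (swap(3, 4)): offset=0, physical=[A,j,C,k,D,F,G], logical=[A,j,C,k,D,F,G]
After op 5 (replace(5, 'd')): offset=0, physical=[A,j,C,k,D,d,G], logical=[A,j,C,k,D,d,G]
After op 6 (swap(6, 0)): offset=0, physical=[G,j,C,k,D,d,A], logical=[G,j,C,k,D,d,A]
After op 7 (swap(0, 6)): offset=0, physical=[A,j,C,k,D,d,G], logical=[A,j,C,k,D,d,G]
After op 8 (replace(2, 'h')): offset=0, physical=[A,j,h,k,D,d,G], logical=[A,j,h,k,D,d,G]
After op 9 (rotate(+2)): offset=2, physical=[A,j,h,k,D,d,G], logical=[h,k,D,d,G,A,j]

Answer: G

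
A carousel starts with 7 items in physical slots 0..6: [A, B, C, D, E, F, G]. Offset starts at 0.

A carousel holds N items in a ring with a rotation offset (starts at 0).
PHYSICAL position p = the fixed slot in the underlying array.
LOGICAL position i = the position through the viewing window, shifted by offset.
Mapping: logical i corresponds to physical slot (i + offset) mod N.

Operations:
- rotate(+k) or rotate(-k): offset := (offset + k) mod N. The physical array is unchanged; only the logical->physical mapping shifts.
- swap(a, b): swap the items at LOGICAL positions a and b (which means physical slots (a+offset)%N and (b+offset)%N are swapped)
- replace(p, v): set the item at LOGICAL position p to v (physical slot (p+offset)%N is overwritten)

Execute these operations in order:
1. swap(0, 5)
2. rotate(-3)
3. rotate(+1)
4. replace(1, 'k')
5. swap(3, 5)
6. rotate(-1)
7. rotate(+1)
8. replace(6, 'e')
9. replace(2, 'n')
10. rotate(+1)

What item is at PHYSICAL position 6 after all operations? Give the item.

Answer: k

Derivation:
After op 1 (swap(0, 5)): offset=0, physical=[F,B,C,D,E,A,G], logical=[F,B,C,D,E,A,G]
After op 2 (rotate(-3)): offset=4, physical=[F,B,C,D,E,A,G], logical=[E,A,G,F,B,C,D]
After op 3 (rotate(+1)): offset=5, physical=[F,B,C,D,E,A,G], logical=[A,G,F,B,C,D,E]
After op 4 (replace(1, 'k')): offset=5, physical=[F,B,C,D,E,A,k], logical=[A,k,F,B,C,D,E]
After op 5 (swap(3, 5)): offset=5, physical=[F,D,C,B,E,A,k], logical=[A,k,F,D,C,B,E]
After op 6 (rotate(-1)): offset=4, physical=[F,D,C,B,E,A,k], logical=[E,A,k,F,D,C,B]
After op 7 (rotate(+1)): offset=5, physical=[F,D,C,B,E,A,k], logical=[A,k,F,D,C,B,E]
After op 8 (replace(6, 'e')): offset=5, physical=[F,D,C,B,e,A,k], logical=[A,k,F,D,C,B,e]
After op 9 (replace(2, 'n')): offset=5, physical=[n,D,C,B,e,A,k], logical=[A,k,n,D,C,B,e]
After op 10 (rotate(+1)): offset=6, physical=[n,D,C,B,e,A,k], logical=[k,n,D,C,B,e,A]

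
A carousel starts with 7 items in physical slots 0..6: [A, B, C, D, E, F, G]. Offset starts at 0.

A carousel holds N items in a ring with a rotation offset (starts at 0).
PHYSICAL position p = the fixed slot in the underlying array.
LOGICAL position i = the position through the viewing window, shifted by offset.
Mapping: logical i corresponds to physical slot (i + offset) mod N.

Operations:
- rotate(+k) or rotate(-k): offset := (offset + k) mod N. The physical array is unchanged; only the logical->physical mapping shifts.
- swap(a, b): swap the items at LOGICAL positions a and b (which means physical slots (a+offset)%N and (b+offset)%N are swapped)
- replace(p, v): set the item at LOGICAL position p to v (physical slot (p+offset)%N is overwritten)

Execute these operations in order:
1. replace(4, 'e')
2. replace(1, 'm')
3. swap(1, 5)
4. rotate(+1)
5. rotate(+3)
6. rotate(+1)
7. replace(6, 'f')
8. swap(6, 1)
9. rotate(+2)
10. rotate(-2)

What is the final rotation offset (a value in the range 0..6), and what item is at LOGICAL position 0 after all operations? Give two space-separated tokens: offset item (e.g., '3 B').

Answer: 5 m

Derivation:
After op 1 (replace(4, 'e')): offset=0, physical=[A,B,C,D,e,F,G], logical=[A,B,C,D,e,F,G]
After op 2 (replace(1, 'm')): offset=0, physical=[A,m,C,D,e,F,G], logical=[A,m,C,D,e,F,G]
After op 3 (swap(1, 5)): offset=0, physical=[A,F,C,D,e,m,G], logical=[A,F,C,D,e,m,G]
After op 4 (rotate(+1)): offset=1, physical=[A,F,C,D,e,m,G], logical=[F,C,D,e,m,G,A]
After op 5 (rotate(+3)): offset=4, physical=[A,F,C,D,e,m,G], logical=[e,m,G,A,F,C,D]
After op 6 (rotate(+1)): offset=5, physical=[A,F,C,D,e,m,G], logical=[m,G,A,F,C,D,e]
After op 7 (replace(6, 'f')): offset=5, physical=[A,F,C,D,f,m,G], logical=[m,G,A,F,C,D,f]
After op 8 (swap(6, 1)): offset=5, physical=[A,F,C,D,G,m,f], logical=[m,f,A,F,C,D,G]
After op 9 (rotate(+2)): offset=0, physical=[A,F,C,D,G,m,f], logical=[A,F,C,D,G,m,f]
After op 10 (rotate(-2)): offset=5, physical=[A,F,C,D,G,m,f], logical=[m,f,A,F,C,D,G]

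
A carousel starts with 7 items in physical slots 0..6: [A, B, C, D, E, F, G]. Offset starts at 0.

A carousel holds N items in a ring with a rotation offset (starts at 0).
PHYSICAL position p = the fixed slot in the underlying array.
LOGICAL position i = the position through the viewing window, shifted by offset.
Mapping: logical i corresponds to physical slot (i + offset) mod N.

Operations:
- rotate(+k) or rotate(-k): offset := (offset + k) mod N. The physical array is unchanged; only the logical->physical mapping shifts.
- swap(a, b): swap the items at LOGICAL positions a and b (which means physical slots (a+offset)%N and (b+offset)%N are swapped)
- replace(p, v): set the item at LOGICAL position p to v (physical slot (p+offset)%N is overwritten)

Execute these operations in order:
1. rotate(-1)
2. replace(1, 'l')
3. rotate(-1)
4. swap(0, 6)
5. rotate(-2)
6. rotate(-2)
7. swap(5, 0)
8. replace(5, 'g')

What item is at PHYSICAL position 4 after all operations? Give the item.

After op 1 (rotate(-1)): offset=6, physical=[A,B,C,D,E,F,G], logical=[G,A,B,C,D,E,F]
After op 2 (replace(1, 'l')): offset=6, physical=[l,B,C,D,E,F,G], logical=[G,l,B,C,D,E,F]
After op 3 (rotate(-1)): offset=5, physical=[l,B,C,D,E,F,G], logical=[F,G,l,B,C,D,E]
After op 4 (swap(0, 6)): offset=5, physical=[l,B,C,D,F,E,G], logical=[E,G,l,B,C,D,F]
After op 5 (rotate(-2)): offset=3, physical=[l,B,C,D,F,E,G], logical=[D,F,E,G,l,B,C]
After op 6 (rotate(-2)): offset=1, physical=[l,B,C,D,F,E,G], logical=[B,C,D,F,E,G,l]
After op 7 (swap(5, 0)): offset=1, physical=[l,G,C,D,F,E,B], logical=[G,C,D,F,E,B,l]
After op 8 (replace(5, 'g')): offset=1, physical=[l,G,C,D,F,E,g], logical=[G,C,D,F,E,g,l]

Answer: F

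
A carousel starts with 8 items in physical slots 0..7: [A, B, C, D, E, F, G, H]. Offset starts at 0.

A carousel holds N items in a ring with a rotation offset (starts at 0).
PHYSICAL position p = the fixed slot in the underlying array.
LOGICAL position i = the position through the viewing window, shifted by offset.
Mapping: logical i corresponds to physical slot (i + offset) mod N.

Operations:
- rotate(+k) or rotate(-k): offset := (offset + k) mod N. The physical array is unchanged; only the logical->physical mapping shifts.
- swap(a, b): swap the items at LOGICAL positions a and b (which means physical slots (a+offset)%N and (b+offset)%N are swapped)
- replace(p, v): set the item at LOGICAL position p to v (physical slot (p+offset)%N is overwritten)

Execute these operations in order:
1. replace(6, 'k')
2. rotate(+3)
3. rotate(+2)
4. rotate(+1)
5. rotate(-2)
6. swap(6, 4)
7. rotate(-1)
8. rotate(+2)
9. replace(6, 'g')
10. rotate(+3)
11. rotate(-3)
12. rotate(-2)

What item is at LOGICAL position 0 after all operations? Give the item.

After op 1 (replace(6, 'k')): offset=0, physical=[A,B,C,D,E,F,k,H], logical=[A,B,C,D,E,F,k,H]
After op 2 (rotate(+3)): offset=3, physical=[A,B,C,D,E,F,k,H], logical=[D,E,F,k,H,A,B,C]
After op 3 (rotate(+2)): offset=5, physical=[A,B,C,D,E,F,k,H], logical=[F,k,H,A,B,C,D,E]
After op 4 (rotate(+1)): offset=6, physical=[A,B,C,D,E,F,k,H], logical=[k,H,A,B,C,D,E,F]
After op 5 (rotate(-2)): offset=4, physical=[A,B,C,D,E,F,k,H], logical=[E,F,k,H,A,B,C,D]
After op 6 (swap(6, 4)): offset=4, physical=[C,B,A,D,E,F,k,H], logical=[E,F,k,H,C,B,A,D]
After op 7 (rotate(-1)): offset=3, physical=[C,B,A,D,E,F,k,H], logical=[D,E,F,k,H,C,B,A]
After op 8 (rotate(+2)): offset=5, physical=[C,B,A,D,E,F,k,H], logical=[F,k,H,C,B,A,D,E]
After op 9 (replace(6, 'g')): offset=5, physical=[C,B,A,g,E,F,k,H], logical=[F,k,H,C,B,A,g,E]
After op 10 (rotate(+3)): offset=0, physical=[C,B,A,g,E,F,k,H], logical=[C,B,A,g,E,F,k,H]
After op 11 (rotate(-3)): offset=5, physical=[C,B,A,g,E,F,k,H], logical=[F,k,H,C,B,A,g,E]
After op 12 (rotate(-2)): offset=3, physical=[C,B,A,g,E,F,k,H], logical=[g,E,F,k,H,C,B,A]

Answer: g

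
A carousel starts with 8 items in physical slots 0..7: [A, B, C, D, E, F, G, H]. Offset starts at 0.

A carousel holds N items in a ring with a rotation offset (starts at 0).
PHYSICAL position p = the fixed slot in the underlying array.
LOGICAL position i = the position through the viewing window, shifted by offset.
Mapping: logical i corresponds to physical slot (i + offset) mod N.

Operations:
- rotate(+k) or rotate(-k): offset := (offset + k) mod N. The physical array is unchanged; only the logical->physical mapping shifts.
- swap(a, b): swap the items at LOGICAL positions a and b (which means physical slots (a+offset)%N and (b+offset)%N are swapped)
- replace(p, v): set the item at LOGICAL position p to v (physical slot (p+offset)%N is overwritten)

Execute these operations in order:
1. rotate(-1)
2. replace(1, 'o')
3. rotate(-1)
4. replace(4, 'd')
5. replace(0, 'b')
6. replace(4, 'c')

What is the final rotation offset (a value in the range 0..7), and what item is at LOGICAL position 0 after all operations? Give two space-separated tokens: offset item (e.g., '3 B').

Answer: 6 b

Derivation:
After op 1 (rotate(-1)): offset=7, physical=[A,B,C,D,E,F,G,H], logical=[H,A,B,C,D,E,F,G]
After op 2 (replace(1, 'o')): offset=7, physical=[o,B,C,D,E,F,G,H], logical=[H,o,B,C,D,E,F,G]
After op 3 (rotate(-1)): offset=6, physical=[o,B,C,D,E,F,G,H], logical=[G,H,o,B,C,D,E,F]
After op 4 (replace(4, 'd')): offset=6, physical=[o,B,d,D,E,F,G,H], logical=[G,H,o,B,d,D,E,F]
After op 5 (replace(0, 'b')): offset=6, physical=[o,B,d,D,E,F,b,H], logical=[b,H,o,B,d,D,E,F]
After op 6 (replace(4, 'c')): offset=6, physical=[o,B,c,D,E,F,b,H], logical=[b,H,o,B,c,D,E,F]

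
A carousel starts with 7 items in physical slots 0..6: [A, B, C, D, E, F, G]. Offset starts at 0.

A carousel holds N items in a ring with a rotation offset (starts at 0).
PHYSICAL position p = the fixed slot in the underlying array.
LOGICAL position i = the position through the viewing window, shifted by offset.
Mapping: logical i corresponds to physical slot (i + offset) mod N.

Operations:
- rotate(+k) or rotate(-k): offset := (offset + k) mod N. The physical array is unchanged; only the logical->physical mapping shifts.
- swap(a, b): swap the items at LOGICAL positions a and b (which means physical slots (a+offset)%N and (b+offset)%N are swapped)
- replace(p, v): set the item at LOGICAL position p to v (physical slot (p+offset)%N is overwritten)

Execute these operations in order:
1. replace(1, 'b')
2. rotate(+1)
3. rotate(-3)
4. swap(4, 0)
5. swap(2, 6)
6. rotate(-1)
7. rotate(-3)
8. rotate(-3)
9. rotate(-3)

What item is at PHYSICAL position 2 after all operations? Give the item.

After op 1 (replace(1, 'b')): offset=0, physical=[A,b,C,D,E,F,G], logical=[A,b,C,D,E,F,G]
After op 2 (rotate(+1)): offset=1, physical=[A,b,C,D,E,F,G], logical=[b,C,D,E,F,G,A]
After op 3 (rotate(-3)): offset=5, physical=[A,b,C,D,E,F,G], logical=[F,G,A,b,C,D,E]
After op 4 (swap(4, 0)): offset=5, physical=[A,b,F,D,E,C,G], logical=[C,G,A,b,F,D,E]
After op 5 (swap(2, 6)): offset=5, physical=[E,b,F,D,A,C,G], logical=[C,G,E,b,F,D,A]
After op 6 (rotate(-1)): offset=4, physical=[E,b,F,D,A,C,G], logical=[A,C,G,E,b,F,D]
After op 7 (rotate(-3)): offset=1, physical=[E,b,F,D,A,C,G], logical=[b,F,D,A,C,G,E]
After op 8 (rotate(-3)): offset=5, physical=[E,b,F,D,A,C,G], logical=[C,G,E,b,F,D,A]
After op 9 (rotate(-3)): offset=2, physical=[E,b,F,D,A,C,G], logical=[F,D,A,C,G,E,b]

Answer: F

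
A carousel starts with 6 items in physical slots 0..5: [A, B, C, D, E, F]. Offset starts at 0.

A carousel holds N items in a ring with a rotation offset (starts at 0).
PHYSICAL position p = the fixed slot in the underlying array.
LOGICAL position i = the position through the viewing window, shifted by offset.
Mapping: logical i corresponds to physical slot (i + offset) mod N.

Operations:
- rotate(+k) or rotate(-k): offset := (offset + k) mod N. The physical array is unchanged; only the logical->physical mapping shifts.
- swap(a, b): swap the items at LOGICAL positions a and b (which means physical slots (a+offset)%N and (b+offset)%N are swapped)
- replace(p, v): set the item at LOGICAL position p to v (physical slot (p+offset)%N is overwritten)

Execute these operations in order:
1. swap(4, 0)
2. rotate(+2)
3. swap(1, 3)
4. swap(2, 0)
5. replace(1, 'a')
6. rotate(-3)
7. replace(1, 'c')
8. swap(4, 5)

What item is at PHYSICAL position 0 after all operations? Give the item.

After op 1 (swap(4, 0)): offset=0, physical=[E,B,C,D,A,F], logical=[E,B,C,D,A,F]
After op 2 (rotate(+2)): offset=2, physical=[E,B,C,D,A,F], logical=[C,D,A,F,E,B]
After op 3 (swap(1, 3)): offset=2, physical=[E,B,C,F,A,D], logical=[C,F,A,D,E,B]
After op 4 (swap(2, 0)): offset=2, physical=[E,B,A,F,C,D], logical=[A,F,C,D,E,B]
After op 5 (replace(1, 'a')): offset=2, physical=[E,B,A,a,C,D], logical=[A,a,C,D,E,B]
After op 6 (rotate(-3)): offset=5, physical=[E,B,A,a,C,D], logical=[D,E,B,A,a,C]
After op 7 (replace(1, 'c')): offset=5, physical=[c,B,A,a,C,D], logical=[D,c,B,A,a,C]
After op 8 (swap(4, 5)): offset=5, physical=[c,B,A,C,a,D], logical=[D,c,B,A,C,a]

Answer: c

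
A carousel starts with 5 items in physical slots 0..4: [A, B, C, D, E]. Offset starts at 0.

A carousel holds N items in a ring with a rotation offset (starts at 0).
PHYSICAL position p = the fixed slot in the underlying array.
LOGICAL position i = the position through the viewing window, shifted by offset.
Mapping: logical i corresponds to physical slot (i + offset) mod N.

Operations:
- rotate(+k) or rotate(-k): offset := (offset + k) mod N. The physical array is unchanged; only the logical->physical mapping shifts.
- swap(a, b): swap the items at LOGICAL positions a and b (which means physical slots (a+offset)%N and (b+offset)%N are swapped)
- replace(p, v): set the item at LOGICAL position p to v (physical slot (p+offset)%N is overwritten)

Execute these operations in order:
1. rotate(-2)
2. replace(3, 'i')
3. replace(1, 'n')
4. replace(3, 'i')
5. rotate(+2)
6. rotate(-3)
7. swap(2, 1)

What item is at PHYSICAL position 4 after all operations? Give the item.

Answer: D

Derivation:
After op 1 (rotate(-2)): offset=3, physical=[A,B,C,D,E], logical=[D,E,A,B,C]
After op 2 (replace(3, 'i')): offset=3, physical=[A,i,C,D,E], logical=[D,E,A,i,C]
After op 3 (replace(1, 'n')): offset=3, physical=[A,i,C,D,n], logical=[D,n,A,i,C]
After op 4 (replace(3, 'i')): offset=3, physical=[A,i,C,D,n], logical=[D,n,A,i,C]
After op 5 (rotate(+2)): offset=0, physical=[A,i,C,D,n], logical=[A,i,C,D,n]
After op 6 (rotate(-3)): offset=2, physical=[A,i,C,D,n], logical=[C,D,n,A,i]
After op 7 (swap(2, 1)): offset=2, physical=[A,i,C,n,D], logical=[C,n,D,A,i]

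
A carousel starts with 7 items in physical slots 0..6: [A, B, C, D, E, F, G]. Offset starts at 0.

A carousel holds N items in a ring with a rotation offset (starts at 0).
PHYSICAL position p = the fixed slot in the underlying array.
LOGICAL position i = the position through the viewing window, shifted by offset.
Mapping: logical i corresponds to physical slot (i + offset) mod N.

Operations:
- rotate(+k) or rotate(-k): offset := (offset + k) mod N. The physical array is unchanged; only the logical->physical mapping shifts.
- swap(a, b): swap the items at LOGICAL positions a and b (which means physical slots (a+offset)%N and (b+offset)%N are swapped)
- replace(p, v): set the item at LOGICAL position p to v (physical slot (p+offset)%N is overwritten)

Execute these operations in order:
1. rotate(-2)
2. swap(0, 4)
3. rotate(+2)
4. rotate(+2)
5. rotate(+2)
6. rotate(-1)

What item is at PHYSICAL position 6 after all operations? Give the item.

After op 1 (rotate(-2)): offset=5, physical=[A,B,C,D,E,F,G], logical=[F,G,A,B,C,D,E]
After op 2 (swap(0, 4)): offset=5, physical=[A,B,F,D,E,C,G], logical=[C,G,A,B,F,D,E]
After op 3 (rotate(+2)): offset=0, physical=[A,B,F,D,E,C,G], logical=[A,B,F,D,E,C,G]
After op 4 (rotate(+2)): offset=2, physical=[A,B,F,D,E,C,G], logical=[F,D,E,C,G,A,B]
After op 5 (rotate(+2)): offset=4, physical=[A,B,F,D,E,C,G], logical=[E,C,G,A,B,F,D]
After op 6 (rotate(-1)): offset=3, physical=[A,B,F,D,E,C,G], logical=[D,E,C,G,A,B,F]

Answer: G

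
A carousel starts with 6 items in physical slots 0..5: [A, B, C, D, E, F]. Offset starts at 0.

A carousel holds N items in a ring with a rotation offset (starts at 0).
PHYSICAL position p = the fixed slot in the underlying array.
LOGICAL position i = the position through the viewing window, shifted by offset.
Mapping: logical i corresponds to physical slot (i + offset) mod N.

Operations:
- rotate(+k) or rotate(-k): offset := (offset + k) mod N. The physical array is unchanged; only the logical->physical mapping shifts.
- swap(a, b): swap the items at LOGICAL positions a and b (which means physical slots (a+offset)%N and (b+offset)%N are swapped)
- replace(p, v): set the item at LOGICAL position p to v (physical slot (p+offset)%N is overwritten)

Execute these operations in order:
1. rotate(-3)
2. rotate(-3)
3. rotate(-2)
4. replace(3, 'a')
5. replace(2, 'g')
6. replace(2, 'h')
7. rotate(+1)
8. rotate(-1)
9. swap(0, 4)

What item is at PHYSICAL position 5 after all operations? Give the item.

After op 1 (rotate(-3)): offset=3, physical=[A,B,C,D,E,F], logical=[D,E,F,A,B,C]
After op 2 (rotate(-3)): offset=0, physical=[A,B,C,D,E,F], logical=[A,B,C,D,E,F]
After op 3 (rotate(-2)): offset=4, physical=[A,B,C,D,E,F], logical=[E,F,A,B,C,D]
After op 4 (replace(3, 'a')): offset=4, physical=[A,a,C,D,E,F], logical=[E,F,A,a,C,D]
After op 5 (replace(2, 'g')): offset=4, physical=[g,a,C,D,E,F], logical=[E,F,g,a,C,D]
After op 6 (replace(2, 'h')): offset=4, physical=[h,a,C,D,E,F], logical=[E,F,h,a,C,D]
After op 7 (rotate(+1)): offset=5, physical=[h,a,C,D,E,F], logical=[F,h,a,C,D,E]
After op 8 (rotate(-1)): offset=4, physical=[h,a,C,D,E,F], logical=[E,F,h,a,C,D]
After op 9 (swap(0, 4)): offset=4, physical=[h,a,E,D,C,F], logical=[C,F,h,a,E,D]

Answer: F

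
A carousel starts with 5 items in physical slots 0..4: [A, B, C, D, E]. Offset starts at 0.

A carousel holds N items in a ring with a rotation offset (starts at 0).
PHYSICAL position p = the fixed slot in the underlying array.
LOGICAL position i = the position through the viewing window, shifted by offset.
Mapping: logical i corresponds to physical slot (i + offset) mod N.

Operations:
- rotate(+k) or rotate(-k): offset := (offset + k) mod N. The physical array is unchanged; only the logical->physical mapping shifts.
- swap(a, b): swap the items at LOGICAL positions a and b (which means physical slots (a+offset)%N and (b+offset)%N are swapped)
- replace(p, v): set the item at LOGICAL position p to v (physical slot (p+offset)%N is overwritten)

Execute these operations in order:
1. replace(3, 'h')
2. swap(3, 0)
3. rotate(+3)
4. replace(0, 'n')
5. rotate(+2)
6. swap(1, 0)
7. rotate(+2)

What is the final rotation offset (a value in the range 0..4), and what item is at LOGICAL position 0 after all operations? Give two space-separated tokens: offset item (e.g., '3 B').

Answer: 2 C

Derivation:
After op 1 (replace(3, 'h')): offset=0, physical=[A,B,C,h,E], logical=[A,B,C,h,E]
After op 2 (swap(3, 0)): offset=0, physical=[h,B,C,A,E], logical=[h,B,C,A,E]
After op 3 (rotate(+3)): offset=3, physical=[h,B,C,A,E], logical=[A,E,h,B,C]
After op 4 (replace(0, 'n')): offset=3, physical=[h,B,C,n,E], logical=[n,E,h,B,C]
After op 5 (rotate(+2)): offset=0, physical=[h,B,C,n,E], logical=[h,B,C,n,E]
After op 6 (swap(1, 0)): offset=0, physical=[B,h,C,n,E], logical=[B,h,C,n,E]
After op 7 (rotate(+2)): offset=2, physical=[B,h,C,n,E], logical=[C,n,E,B,h]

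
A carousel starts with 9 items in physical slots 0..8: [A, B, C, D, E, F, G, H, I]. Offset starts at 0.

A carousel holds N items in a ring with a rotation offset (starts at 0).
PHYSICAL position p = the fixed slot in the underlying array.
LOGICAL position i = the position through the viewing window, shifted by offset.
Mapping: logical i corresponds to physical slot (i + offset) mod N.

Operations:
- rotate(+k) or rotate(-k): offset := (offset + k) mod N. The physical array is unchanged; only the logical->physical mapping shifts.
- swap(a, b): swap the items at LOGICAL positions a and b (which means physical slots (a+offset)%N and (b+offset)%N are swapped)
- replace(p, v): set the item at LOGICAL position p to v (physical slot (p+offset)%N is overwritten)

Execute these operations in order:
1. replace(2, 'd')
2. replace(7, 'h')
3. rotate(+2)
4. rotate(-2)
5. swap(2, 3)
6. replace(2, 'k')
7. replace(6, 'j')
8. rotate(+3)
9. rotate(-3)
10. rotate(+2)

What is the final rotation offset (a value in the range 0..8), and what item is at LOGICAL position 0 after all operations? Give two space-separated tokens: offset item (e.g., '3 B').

Answer: 2 k

Derivation:
After op 1 (replace(2, 'd')): offset=0, physical=[A,B,d,D,E,F,G,H,I], logical=[A,B,d,D,E,F,G,H,I]
After op 2 (replace(7, 'h')): offset=0, physical=[A,B,d,D,E,F,G,h,I], logical=[A,B,d,D,E,F,G,h,I]
After op 3 (rotate(+2)): offset=2, physical=[A,B,d,D,E,F,G,h,I], logical=[d,D,E,F,G,h,I,A,B]
After op 4 (rotate(-2)): offset=0, physical=[A,B,d,D,E,F,G,h,I], logical=[A,B,d,D,E,F,G,h,I]
After op 5 (swap(2, 3)): offset=0, physical=[A,B,D,d,E,F,G,h,I], logical=[A,B,D,d,E,F,G,h,I]
After op 6 (replace(2, 'k')): offset=0, physical=[A,B,k,d,E,F,G,h,I], logical=[A,B,k,d,E,F,G,h,I]
After op 7 (replace(6, 'j')): offset=0, physical=[A,B,k,d,E,F,j,h,I], logical=[A,B,k,d,E,F,j,h,I]
After op 8 (rotate(+3)): offset=3, physical=[A,B,k,d,E,F,j,h,I], logical=[d,E,F,j,h,I,A,B,k]
After op 9 (rotate(-3)): offset=0, physical=[A,B,k,d,E,F,j,h,I], logical=[A,B,k,d,E,F,j,h,I]
After op 10 (rotate(+2)): offset=2, physical=[A,B,k,d,E,F,j,h,I], logical=[k,d,E,F,j,h,I,A,B]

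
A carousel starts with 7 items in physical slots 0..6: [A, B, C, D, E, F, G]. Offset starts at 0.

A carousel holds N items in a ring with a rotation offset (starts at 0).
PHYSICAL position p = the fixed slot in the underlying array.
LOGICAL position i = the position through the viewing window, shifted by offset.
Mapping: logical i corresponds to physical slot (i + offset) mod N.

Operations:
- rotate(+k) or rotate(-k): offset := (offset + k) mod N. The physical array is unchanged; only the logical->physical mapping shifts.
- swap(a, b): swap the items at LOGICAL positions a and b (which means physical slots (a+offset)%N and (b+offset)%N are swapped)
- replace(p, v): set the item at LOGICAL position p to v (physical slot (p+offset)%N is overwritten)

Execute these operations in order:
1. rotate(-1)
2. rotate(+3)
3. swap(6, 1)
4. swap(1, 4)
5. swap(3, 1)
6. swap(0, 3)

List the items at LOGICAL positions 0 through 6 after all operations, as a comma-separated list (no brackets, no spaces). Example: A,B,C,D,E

Answer: G,F,E,C,B,A,D

Derivation:
After op 1 (rotate(-1)): offset=6, physical=[A,B,C,D,E,F,G], logical=[G,A,B,C,D,E,F]
After op 2 (rotate(+3)): offset=2, physical=[A,B,C,D,E,F,G], logical=[C,D,E,F,G,A,B]
After op 3 (swap(6, 1)): offset=2, physical=[A,D,C,B,E,F,G], logical=[C,B,E,F,G,A,D]
After op 4 (swap(1, 4)): offset=2, physical=[A,D,C,G,E,F,B], logical=[C,G,E,F,B,A,D]
After op 5 (swap(3, 1)): offset=2, physical=[A,D,C,F,E,G,B], logical=[C,F,E,G,B,A,D]
After op 6 (swap(0, 3)): offset=2, physical=[A,D,G,F,E,C,B], logical=[G,F,E,C,B,A,D]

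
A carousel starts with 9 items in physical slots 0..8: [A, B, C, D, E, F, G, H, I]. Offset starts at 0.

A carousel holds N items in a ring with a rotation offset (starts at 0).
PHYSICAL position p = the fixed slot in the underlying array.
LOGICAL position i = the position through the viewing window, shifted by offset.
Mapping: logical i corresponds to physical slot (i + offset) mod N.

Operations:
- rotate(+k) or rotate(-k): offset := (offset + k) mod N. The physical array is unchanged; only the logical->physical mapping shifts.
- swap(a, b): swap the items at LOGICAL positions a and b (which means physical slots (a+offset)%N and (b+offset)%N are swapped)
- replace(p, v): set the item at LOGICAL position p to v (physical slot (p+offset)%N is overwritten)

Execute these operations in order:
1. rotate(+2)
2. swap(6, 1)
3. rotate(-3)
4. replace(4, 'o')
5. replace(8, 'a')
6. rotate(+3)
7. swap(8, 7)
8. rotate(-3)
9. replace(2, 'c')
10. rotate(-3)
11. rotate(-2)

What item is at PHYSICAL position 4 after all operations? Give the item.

Answer: E

Derivation:
After op 1 (rotate(+2)): offset=2, physical=[A,B,C,D,E,F,G,H,I], logical=[C,D,E,F,G,H,I,A,B]
After op 2 (swap(6, 1)): offset=2, physical=[A,B,C,I,E,F,G,H,D], logical=[C,I,E,F,G,H,D,A,B]
After op 3 (rotate(-3)): offset=8, physical=[A,B,C,I,E,F,G,H,D], logical=[D,A,B,C,I,E,F,G,H]
After op 4 (replace(4, 'o')): offset=8, physical=[A,B,C,o,E,F,G,H,D], logical=[D,A,B,C,o,E,F,G,H]
After op 5 (replace(8, 'a')): offset=8, physical=[A,B,C,o,E,F,G,a,D], logical=[D,A,B,C,o,E,F,G,a]
After op 6 (rotate(+3)): offset=2, physical=[A,B,C,o,E,F,G,a,D], logical=[C,o,E,F,G,a,D,A,B]
After op 7 (swap(8, 7)): offset=2, physical=[B,A,C,o,E,F,G,a,D], logical=[C,o,E,F,G,a,D,B,A]
After op 8 (rotate(-3)): offset=8, physical=[B,A,C,o,E,F,G,a,D], logical=[D,B,A,C,o,E,F,G,a]
After op 9 (replace(2, 'c')): offset=8, physical=[B,c,C,o,E,F,G,a,D], logical=[D,B,c,C,o,E,F,G,a]
After op 10 (rotate(-3)): offset=5, physical=[B,c,C,o,E,F,G,a,D], logical=[F,G,a,D,B,c,C,o,E]
After op 11 (rotate(-2)): offset=3, physical=[B,c,C,o,E,F,G,a,D], logical=[o,E,F,G,a,D,B,c,C]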